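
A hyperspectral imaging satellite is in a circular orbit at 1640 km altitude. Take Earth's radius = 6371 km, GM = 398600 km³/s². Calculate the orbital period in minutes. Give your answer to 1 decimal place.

118.9 min

Semi-major axis a = 6371 + 1640 = 8011 km. Period T = 2π√(a³/μ) = 2π√(8011³/398600) = 7135.8 s = 118.93 min.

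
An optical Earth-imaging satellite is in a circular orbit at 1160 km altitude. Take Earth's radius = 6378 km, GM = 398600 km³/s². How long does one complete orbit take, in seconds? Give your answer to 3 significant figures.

Semi-major axis a = 6378 + 1160 = 7538 km. Period T = 2π√(a³/μ) = 2π√(7538³/398600) = 6513.2 s = 108.55 min.

6510 seconds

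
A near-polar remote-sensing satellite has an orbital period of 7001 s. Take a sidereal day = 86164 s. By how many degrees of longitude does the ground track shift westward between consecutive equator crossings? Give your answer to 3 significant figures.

During one orbit Earth rotates (7001.0 / 86164) × 360° = 29.25°.

29.3°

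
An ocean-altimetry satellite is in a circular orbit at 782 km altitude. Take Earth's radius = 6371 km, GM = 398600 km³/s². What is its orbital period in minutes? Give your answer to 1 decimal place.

100.3 min

Semi-major axis a = 6371 + 782 = 7153 km. Period T = 2π√(a³/μ) = 2π√(7153³/398600) = 6020.7 s = 100.34 min.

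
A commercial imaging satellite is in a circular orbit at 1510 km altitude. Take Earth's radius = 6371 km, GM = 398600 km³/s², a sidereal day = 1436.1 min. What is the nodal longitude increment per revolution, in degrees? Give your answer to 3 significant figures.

Semi-major axis a = 6371 + 1510 = 7881 km. Period T = 2π√(a³/μ) = 2π√(7881³/398600) = 6962.8 s = 116.05 min.
During one orbit Earth rotates (6962.8 / 86166) × 360° = 29.09°.

29.1°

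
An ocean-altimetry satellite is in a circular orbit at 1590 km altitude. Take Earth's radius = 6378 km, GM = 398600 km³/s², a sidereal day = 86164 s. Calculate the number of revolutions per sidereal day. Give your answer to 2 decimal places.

12.17

Semi-major axis a = 6378 + 1590 = 7968 km. Period T = 2π√(a³/μ) = 2π√(7968³/398600) = 7078.4 s = 117.97 min.
Orbits per sidereal day = 86164 / 7078.4 = 12.173.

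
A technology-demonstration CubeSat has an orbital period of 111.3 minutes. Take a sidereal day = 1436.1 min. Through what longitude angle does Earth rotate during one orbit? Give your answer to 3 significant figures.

27.9°

T = 111.3 min = 6678.0 s.
During one orbit Earth rotates (6678.0 / 86166) × 360° = 27.90°.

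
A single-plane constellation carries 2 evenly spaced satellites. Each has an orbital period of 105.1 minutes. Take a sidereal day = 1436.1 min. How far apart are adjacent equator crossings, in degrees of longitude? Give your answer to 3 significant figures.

13.2°

T = 105.1 min = 6306.0 s.
Single-satellite node shift = (6306.0/86166) × 360° = 26.35°.
With 2 satellites evenly phased, successive equator crossings are 26.35/2 = 13.173° apart.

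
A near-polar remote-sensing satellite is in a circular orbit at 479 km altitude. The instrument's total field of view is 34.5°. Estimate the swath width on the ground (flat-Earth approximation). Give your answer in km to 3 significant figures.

297 km

Half-angle = 34.5°/2 = 17.25°.
Swath width ≈ 2h·tan(θ/2) = 2 × 479 × tan(17.25°) = 297.5 km.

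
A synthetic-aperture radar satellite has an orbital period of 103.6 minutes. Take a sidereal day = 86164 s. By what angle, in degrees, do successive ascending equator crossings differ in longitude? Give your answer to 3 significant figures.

T = 103.6 min = 6216.0 s.
During one orbit Earth rotates (6216.0 / 86164) × 360° = 25.97°.

26.0°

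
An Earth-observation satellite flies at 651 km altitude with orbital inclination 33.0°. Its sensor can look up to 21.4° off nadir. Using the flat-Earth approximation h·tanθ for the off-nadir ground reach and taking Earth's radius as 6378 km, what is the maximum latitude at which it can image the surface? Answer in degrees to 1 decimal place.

For a prograde orbit the ground track reaches latitude ±i = ±33.0°.
Sensor half-swath on the ground ≈ 651·tan(21.4°) = 255 km = 2.29° of latitude.
Maximum observable latitude ≈ 33.0 + 2.29 = 35.3°.

35.3°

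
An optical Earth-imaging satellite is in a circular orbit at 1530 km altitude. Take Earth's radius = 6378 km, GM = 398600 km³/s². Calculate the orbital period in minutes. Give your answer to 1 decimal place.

Semi-major axis a = 6378 + 1530 = 7908 km. Period T = 2π√(a³/μ) = 2π√(7908³/398600) = 6998.6 s = 116.64 min.

116.6 min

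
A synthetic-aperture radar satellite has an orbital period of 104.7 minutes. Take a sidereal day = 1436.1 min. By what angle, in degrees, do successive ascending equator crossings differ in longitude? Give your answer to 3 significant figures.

26.2°

T = 104.7 min = 6282.0 s.
During one orbit Earth rotates (6282.0 / 86166) × 360° = 26.25°.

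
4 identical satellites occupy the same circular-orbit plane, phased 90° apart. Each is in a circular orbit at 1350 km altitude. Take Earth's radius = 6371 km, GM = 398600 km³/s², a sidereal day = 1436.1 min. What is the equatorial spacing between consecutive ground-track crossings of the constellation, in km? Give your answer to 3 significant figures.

784 km

Semi-major axis a = 6371 + 1350 = 7721 km. Period T = 2π√(a³/μ) = 2π√(7721³/398600) = 6751.8 s = 112.53 min.
Single-satellite node shift = (6751.8/86166) × 360° = 28.21°.
With 4 satellites evenly phased, successive equator crossings are 28.21/4 = 7.052° apart.
That is 7.052 × 111.2 = 784 km at the equator.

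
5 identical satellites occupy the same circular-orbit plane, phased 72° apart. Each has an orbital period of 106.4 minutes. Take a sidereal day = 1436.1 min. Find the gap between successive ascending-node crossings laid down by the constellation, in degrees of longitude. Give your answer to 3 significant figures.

5.33°

T = 106.4 min = 6384.0 s.
Single-satellite node shift = (6384.0/86166) × 360° = 26.67°.
With 5 satellites evenly phased, successive equator crossings are 26.67/5 = 5.334° apart.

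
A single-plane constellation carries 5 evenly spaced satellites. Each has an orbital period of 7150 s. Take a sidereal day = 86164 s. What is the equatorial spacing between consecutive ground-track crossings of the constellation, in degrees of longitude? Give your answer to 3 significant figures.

Single-satellite node shift = (7150.0/86164) × 360° = 29.87°.
With 5 satellites evenly phased, successive equator crossings are 29.87/5 = 5.975° apart.

5.97°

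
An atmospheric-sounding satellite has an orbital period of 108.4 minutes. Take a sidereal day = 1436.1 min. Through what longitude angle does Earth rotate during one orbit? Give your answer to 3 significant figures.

27.2°

T = 108.4 min = 6504.0 s.
During one orbit Earth rotates (6504.0 / 86166) × 360° = 27.17°.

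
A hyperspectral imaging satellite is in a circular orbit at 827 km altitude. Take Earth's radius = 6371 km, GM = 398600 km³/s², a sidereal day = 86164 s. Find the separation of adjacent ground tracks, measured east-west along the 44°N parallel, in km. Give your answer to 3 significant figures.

2030 km

Semi-major axis a = 6371 + 827 = 7198 km. Period T = 2π√(a³/μ) = 2π√(7198³/398600) = 6077.6 s = 101.29 min.
Node shift per orbit = (6077.6/86164) × 360° = 25.39°.
Equatorial spacing = 25.39 × 111.2 km/° = 2824 km.
At 44° latitude, spacing = 2824 × cos(44°) = 2031 km.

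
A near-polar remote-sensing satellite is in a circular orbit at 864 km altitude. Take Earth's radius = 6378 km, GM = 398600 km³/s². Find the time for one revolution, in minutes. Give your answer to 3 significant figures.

Semi-major axis a = 6378 + 864 = 7242 km. Period T = 2π√(a³/μ) = 2π√(7242³/398600) = 6133.4 s = 102.22 min.

102 min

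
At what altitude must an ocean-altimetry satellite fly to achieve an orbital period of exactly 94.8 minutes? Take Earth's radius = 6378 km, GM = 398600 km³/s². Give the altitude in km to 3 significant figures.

509 km

T = 94.8 min = 5688.0 s.
From T = 2π√(a³/μ): a = (μ T²/4π²)^(1/3) = (398600 × 5688.0² / 4π²)^(1/3) = 6887 km.
Altitude h = a − R = 6887 − 6378 = 509 km.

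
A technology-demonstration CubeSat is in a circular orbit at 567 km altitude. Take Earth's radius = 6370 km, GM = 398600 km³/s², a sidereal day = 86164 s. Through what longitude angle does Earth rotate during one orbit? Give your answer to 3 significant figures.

24.0°

Semi-major axis a = 6370 + 567 = 6937 km. Period T = 2π√(a³/μ) = 2π√(6937³/398600) = 5750.0 s = 95.83 min.
During one orbit Earth rotates (5750.0 / 86164) × 360° = 24.02°.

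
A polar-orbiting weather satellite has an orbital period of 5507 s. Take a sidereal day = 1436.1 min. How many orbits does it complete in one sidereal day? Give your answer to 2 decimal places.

15.65

Orbits per sidereal day = 86166 / 5507.0 = 15.647.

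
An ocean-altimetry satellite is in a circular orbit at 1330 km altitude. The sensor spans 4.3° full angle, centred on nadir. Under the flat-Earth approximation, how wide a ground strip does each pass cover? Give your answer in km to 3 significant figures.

Half-angle = 4.3°/2 = 2.15°.
Swath width ≈ 2h·tan(θ/2) = 2 × 1330 × tan(2.15°) = 99.9 km.

99.9 km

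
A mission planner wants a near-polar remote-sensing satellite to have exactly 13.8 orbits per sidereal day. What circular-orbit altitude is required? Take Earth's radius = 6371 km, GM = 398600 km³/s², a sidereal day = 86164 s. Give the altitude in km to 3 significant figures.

Required period T = 86164 / 13.8 = 6243.8 s.
From T = 2π√(a³/μ): a = (μ T²/4π²)^(1/3) = (398600 × 6243.8² / 4π²)^(1/3) = 7329 km.
Altitude h = a − R = 7329 − 6371 = 958 km.

958 km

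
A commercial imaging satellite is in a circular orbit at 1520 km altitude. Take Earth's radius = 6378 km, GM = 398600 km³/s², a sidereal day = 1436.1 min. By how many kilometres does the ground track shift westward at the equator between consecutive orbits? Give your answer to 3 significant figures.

Semi-major axis a = 6378 + 1520 = 7898 km. Period T = 2π√(a³/μ) = 2π√(7898³/398600) = 6985.3 s = 116.42 min.
During one orbit Earth rotates (6985.3 / 86166) × 360° = 29.18°.
At the equator that is 29.18° × (2π·6378/360) km/° = 29.18 × 111.3 = 3249 km.

3250 km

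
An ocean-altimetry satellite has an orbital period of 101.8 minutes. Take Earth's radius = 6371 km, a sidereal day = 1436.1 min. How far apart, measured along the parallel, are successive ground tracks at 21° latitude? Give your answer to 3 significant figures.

T = 101.8 min = 6108.0 s.
Node shift per orbit = (6108.0/86166) × 360° = 25.52°.
Equatorial spacing = 25.52 × 111.2 km/° = 2838 km.
At 21° latitude, spacing = 2838 × cos(21°) = 2649 km.

2650 km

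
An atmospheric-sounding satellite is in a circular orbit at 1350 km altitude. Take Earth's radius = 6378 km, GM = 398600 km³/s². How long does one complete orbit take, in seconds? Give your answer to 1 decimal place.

6761.0 seconds

Semi-major axis a = 6378 + 1350 = 7728 km. Period T = 2π√(a³/μ) = 2π√(7728³/398600) = 6761.0 s = 112.68 min.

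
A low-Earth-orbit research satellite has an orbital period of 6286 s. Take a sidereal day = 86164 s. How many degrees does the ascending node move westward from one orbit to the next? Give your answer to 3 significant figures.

26.3°

During one orbit Earth rotates (6286.0 / 86164) × 360° = 26.26°.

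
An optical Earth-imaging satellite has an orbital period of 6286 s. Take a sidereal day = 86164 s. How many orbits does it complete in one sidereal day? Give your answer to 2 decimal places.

Orbits per sidereal day = 86164 / 6286.0 = 13.707.

13.71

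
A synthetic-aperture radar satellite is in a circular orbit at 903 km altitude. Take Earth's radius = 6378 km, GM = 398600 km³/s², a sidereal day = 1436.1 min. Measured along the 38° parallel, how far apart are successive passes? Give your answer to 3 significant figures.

Semi-major axis a = 6378 + 903 = 7281 km. Period T = 2π√(a³/μ) = 2π√(7281³/398600) = 6183.0 s = 103.05 min.
Node shift per orbit = (6183.0/86166) × 360° = 25.83°.
Equatorial spacing = 25.83 × 111.3 km/° = 2876 km.
At 38° latitude, spacing = 2876 × cos(38°) = 2266 km.

2270 km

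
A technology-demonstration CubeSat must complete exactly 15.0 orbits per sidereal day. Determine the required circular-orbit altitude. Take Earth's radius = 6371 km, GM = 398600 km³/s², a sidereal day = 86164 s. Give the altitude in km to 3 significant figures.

Required period T = 86164 / 15.0 = 5744.3 s.
From T = 2π√(a³/μ): a = (μ T²/4π²)^(1/3) = (398600 × 5744.3² / 4π²)^(1/3) = 6932 km.
Altitude h = a − R = 6932 − 6371 = 561 km.

561 km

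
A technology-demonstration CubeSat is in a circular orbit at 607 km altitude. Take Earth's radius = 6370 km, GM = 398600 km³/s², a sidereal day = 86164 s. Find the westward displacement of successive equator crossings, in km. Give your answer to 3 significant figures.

Semi-major axis a = 6370 + 607 = 6977 km. Period T = 2π√(a³/μ) = 2π√(6977³/398600) = 5799.8 s = 96.66 min.
During one orbit Earth rotates (5799.8 / 86164) × 360° = 24.23°.
At the equator that is 24.23° × (2π·6370/360) km/° = 24.23 × 111.2 = 2694 km.

2690 km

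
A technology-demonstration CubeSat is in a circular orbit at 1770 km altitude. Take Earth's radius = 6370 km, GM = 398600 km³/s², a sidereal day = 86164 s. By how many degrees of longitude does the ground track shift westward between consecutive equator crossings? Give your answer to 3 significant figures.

Semi-major axis a = 6370 + 1770 = 8140 km. Period T = 2π√(a³/μ) = 2π√(8140³/398600) = 7308.8 s = 121.81 min.
During one orbit Earth rotates (7308.8 / 86164) × 360° = 30.54°.

30.5°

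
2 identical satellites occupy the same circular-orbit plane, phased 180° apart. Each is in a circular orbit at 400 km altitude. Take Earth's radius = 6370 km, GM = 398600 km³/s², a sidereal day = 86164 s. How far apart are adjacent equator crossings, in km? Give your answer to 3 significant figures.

Semi-major axis a = 6370 + 400 = 6770 km. Period T = 2π√(a³/μ) = 2π√(6770³/398600) = 5543.6 s = 92.39 min.
Single-satellite node shift = (5543.6/86164) × 360° = 23.16°.
With 2 satellites evenly phased, successive equator crossings are 23.16/2 = 11.581° apart.
That is 11.581 × 111.2 = 1288 km at the equator.

1290 km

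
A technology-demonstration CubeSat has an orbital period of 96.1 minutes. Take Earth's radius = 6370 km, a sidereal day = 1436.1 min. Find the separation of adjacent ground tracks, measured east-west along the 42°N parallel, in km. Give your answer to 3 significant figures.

T = 96.1 min = 5766.0 s.
Node shift per orbit = (5766.0/86166) × 360° = 24.09°.
Equatorial spacing = 24.09 × 111.2 km/° = 2678 km.
At 42° latitude, spacing = 2678 × cos(42°) = 1990 km.

1990 km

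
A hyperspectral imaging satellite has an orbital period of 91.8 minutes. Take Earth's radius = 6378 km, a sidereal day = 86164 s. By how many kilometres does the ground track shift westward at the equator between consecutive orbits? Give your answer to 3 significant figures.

2560 km

T = 91.8 min = 5508.0 s.
During one orbit Earth rotates (5508.0 / 86164) × 360° = 23.01°.
At the equator that is 23.01° × (2π·6378/360) km/° = 23.01 × 111.3 = 2562 km.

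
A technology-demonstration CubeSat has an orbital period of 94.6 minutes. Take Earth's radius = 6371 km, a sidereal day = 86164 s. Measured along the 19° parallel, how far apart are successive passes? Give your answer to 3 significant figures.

2490 km

T = 94.6 min = 5676.0 s.
Node shift per orbit = (5676.0/86164) × 360° = 23.71°.
Equatorial spacing = 23.71 × 111.2 km/° = 2637 km.
At 19° latitude, spacing = 2637 × cos(19°) = 2493 km.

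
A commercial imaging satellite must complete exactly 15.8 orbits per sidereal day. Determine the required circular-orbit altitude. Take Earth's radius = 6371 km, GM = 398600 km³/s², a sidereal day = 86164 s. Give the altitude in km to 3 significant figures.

325 km

Required period T = 86164 / 15.8 = 5453.4 s.
From T = 2π√(a³/μ): a = (μ T²/4π²)^(1/3) = (398600 × 5453.4² / 4π²)^(1/3) = 6696 km.
Altitude h = a − R = 6696 − 6371 = 325 km.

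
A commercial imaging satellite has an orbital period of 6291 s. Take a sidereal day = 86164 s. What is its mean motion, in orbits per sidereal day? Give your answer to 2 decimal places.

Orbits per sidereal day = 86164 / 6291.0 = 13.696.

13.70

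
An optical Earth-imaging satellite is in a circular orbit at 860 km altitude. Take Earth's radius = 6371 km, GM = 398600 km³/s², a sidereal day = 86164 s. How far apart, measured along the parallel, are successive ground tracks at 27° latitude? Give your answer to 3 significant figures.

Semi-major axis a = 6371 + 860 = 7231 km. Period T = 2π√(a³/μ) = 2π√(7231³/398600) = 6119.4 s = 101.99 min.
Node shift per orbit = (6119.4/86164) × 360° = 25.57°.
Equatorial spacing = 25.57 × 111.2 km/° = 2843 km.
At 27° latitude, spacing = 2843 × cos(27°) = 2533 km.

2530 km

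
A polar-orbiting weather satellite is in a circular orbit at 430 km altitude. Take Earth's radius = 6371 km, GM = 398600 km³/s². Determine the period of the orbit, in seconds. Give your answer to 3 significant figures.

Semi-major axis a = 6371 + 430 = 6801 km. Period T = 2π√(a³/μ) = 2π√(6801³/398600) = 5581.8 s = 93.03 min.

5580 seconds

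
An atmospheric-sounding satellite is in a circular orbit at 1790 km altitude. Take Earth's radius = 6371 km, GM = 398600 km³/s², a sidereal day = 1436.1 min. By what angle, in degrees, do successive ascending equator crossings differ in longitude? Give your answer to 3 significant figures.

30.7°

Semi-major axis a = 6371 + 1790 = 8161 km. Period T = 2π√(a³/μ) = 2π√(8161³/398600) = 7337.1 s = 122.29 min.
During one orbit Earth rotates (7337.1 / 86166) × 360° = 30.65°.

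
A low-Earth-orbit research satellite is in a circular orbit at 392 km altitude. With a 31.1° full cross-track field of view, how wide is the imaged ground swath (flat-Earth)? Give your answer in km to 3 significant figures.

Half-angle = 31.1°/2 = 15.55°.
Swath width ≈ 2h·tan(θ/2) = 2 × 392 × tan(15.55°) = 218.2 km.

218 km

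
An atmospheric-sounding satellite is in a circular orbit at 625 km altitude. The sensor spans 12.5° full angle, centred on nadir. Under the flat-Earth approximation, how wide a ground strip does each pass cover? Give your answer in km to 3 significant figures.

137 km

Half-angle = 12.5°/2 = 6.25°.
Swath width ≈ 2h·tan(θ/2) = 2 × 625 × tan(6.25°) = 136.9 km.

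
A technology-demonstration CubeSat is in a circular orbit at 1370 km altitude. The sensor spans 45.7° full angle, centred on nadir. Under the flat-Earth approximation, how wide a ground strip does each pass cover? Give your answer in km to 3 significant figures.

1150 km

Half-angle = 45.7°/2 = 22.85°.
Swath width ≈ 2h·tan(θ/2) = 2 × 1370 × tan(22.85°) = 1154.6 km.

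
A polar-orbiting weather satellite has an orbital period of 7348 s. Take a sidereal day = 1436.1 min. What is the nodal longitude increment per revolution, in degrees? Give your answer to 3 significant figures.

During one orbit Earth rotates (7348.0 / 86166) × 360° = 30.70°.

30.7°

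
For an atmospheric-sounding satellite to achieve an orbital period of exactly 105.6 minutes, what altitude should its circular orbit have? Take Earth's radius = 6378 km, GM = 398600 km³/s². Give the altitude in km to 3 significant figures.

1020 km

T = 105.6 min = 6336.0 s.
From T = 2π√(a³/μ): a = (μ T²/4π²)^(1/3) = (398600 × 6336.0² / 4π²)^(1/3) = 7401 km.
Altitude h = a − R = 7401 − 6378 = 1023 km.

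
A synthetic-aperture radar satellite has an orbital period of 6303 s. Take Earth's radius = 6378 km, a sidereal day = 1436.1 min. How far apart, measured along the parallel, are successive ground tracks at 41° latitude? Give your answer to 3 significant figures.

2210 km

Node shift per orbit = (6303.0/86166) × 360° = 26.33°.
Equatorial spacing = 26.33 × 111.3 km/° = 2931 km.
At 41° latitude, spacing = 2931 × cos(41°) = 2212 km.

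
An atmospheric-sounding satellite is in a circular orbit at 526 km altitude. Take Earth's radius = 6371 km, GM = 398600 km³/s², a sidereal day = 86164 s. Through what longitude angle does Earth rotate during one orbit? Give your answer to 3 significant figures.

23.8°

Semi-major axis a = 6371 + 526 = 6897 km. Period T = 2π√(a³/μ) = 2π√(6897³/398600) = 5700.4 s = 95.01 min.
During one orbit Earth rotates (5700.4 / 86164) × 360° = 23.82°.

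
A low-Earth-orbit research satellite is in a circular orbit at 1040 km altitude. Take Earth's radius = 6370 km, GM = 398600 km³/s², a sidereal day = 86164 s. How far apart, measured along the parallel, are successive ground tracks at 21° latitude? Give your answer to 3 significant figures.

Semi-major axis a = 6370 + 1040 = 7410 km. Period T = 2π√(a³/μ) = 2π√(7410³/398600) = 6348.0 s = 105.80 min.
Node shift per orbit = (6348.0/86164) × 360° = 26.52°.
Equatorial spacing = 26.52 × 111.2 km/° = 2949 km.
At 21° latitude, spacing = 2949 × cos(21°) = 2753 km.

2750 km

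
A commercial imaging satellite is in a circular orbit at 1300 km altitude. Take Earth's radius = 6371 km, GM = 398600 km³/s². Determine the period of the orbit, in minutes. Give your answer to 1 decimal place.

111.4 min

Semi-major axis a = 6371 + 1300 = 7671 km. Period T = 2π√(a³/μ) = 2π√(7671³/398600) = 6686.4 s = 111.44 min.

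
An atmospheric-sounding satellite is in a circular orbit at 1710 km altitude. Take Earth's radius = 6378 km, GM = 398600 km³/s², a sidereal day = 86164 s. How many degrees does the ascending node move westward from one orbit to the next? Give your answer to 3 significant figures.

30.2°

Semi-major axis a = 6378 + 1710 = 8088 km. Period T = 2π√(a³/μ) = 2π√(8088³/398600) = 7238.9 s = 120.65 min.
During one orbit Earth rotates (7238.9 / 86164) × 360° = 30.24°.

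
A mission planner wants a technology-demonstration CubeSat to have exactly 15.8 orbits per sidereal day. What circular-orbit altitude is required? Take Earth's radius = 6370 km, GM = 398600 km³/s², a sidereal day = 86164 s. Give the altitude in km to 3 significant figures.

326 km

Required period T = 86164 / 15.8 = 5453.4 s.
From T = 2π√(a³/μ): a = (μ T²/4π²)^(1/3) = (398600 × 5453.4² / 4π²)^(1/3) = 6696 km.
Altitude h = a − R = 6696 − 6370 = 326 km.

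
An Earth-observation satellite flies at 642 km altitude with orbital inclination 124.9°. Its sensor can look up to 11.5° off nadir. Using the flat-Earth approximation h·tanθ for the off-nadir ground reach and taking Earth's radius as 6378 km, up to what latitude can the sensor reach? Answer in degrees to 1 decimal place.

56.3°

Retrograde orbit: the ground track reaches ±(180° − i) = ±(180 − 124.9) = ±55.1°.
Sensor half-swath on the ground ≈ 642·tan(11.5°) = 131 km = 1.17° of latitude.
Maximum observable latitude ≈ 55.1 + 1.17 = 56.3°.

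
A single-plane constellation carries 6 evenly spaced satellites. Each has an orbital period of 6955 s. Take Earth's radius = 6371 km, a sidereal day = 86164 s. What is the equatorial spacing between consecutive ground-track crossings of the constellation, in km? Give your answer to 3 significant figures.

Single-satellite node shift = (6955.0/86164) × 360° = 29.06°.
With 6 satellites evenly phased, successive equator crossings are 29.06/6 = 4.843° apart.
That is 4.843 × 111.2 = 539 km at the equator.

539 km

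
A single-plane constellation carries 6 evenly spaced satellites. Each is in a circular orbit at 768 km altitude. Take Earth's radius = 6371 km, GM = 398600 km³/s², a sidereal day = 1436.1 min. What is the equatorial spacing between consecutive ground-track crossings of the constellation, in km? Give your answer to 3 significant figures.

Semi-major axis a = 6371 + 768 = 7139 km. Period T = 2π√(a³/μ) = 2π√(7139³/398600) = 6003.0 s = 100.05 min.
Single-satellite node shift = (6003.0/86166) × 360° = 25.08°.
With 6 satellites evenly phased, successive equator crossings are 25.08/6 = 4.180° apart.
That is 4.180 × 111.2 = 465 km at the equator.

465 km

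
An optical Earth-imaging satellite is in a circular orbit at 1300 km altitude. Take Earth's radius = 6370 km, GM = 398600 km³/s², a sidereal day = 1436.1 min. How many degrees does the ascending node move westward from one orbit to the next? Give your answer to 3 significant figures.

Semi-major axis a = 6370 + 1300 = 7670 km. Period T = 2π√(a³/μ) = 2π√(7670³/398600) = 6685.0 s = 111.42 min.
During one orbit Earth rotates (6685.0 / 86166) × 360° = 27.93°.

27.9°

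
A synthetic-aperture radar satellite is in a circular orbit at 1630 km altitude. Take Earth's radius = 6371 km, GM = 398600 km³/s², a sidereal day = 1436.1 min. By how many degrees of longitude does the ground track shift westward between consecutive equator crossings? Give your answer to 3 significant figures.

Semi-major axis a = 6371 + 1630 = 8001 km. Period T = 2π√(a³/μ) = 2π√(8001³/398600) = 7122.4 s = 118.71 min.
During one orbit Earth rotates (7122.4 / 86166) × 360° = 29.76°.

29.8°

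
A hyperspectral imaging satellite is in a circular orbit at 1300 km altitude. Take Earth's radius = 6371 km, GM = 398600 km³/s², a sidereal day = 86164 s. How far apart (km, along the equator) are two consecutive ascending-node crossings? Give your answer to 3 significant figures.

Semi-major axis a = 6371 + 1300 = 7671 km. Period T = 2π√(a³/μ) = 2π√(7671³/398600) = 6686.4 s = 111.44 min.
During one orbit Earth rotates (6686.4 / 86164) × 360° = 27.94°.
At the equator that is 27.94° × (2π·6371/360) km/° = 27.94 × 111.2 = 3106 km.

3110 km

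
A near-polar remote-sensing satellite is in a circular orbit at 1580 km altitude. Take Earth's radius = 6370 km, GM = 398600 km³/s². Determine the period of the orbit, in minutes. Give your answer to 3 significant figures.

Semi-major axis a = 6370 + 1580 = 7950 km. Period T = 2π√(a³/μ) = 2π√(7950³/398600) = 7054.4 s = 117.57 min.

118 min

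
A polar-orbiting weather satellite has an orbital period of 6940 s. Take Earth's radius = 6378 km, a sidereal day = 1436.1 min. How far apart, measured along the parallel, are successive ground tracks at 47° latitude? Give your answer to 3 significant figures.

2200 km

Node shift per orbit = (6940.0/86166) × 360° = 29.00°.
Equatorial spacing = 29.00 × 111.3 km/° = 3228 km.
At 47° latitude, spacing = 3228 × cos(47°) = 2201 km.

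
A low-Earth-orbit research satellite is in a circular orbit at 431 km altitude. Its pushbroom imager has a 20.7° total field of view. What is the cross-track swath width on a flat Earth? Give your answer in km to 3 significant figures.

Half-angle = 20.7°/2 = 10.35°.
Swath width ≈ 2h·tan(θ/2) = 2 × 431 × tan(10.35°) = 157.4 km.

157 km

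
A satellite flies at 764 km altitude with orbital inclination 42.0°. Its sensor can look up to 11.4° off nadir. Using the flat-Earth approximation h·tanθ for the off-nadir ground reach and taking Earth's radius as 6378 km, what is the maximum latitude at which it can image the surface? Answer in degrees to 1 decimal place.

43.4°

For a prograde orbit the ground track reaches latitude ±i = ±42.0°.
Sensor half-swath on the ground ≈ 764·tan(11.4°) = 154 km = 1.38° of latitude.
Maximum observable latitude ≈ 42.0 + 1.38 = 43.4°.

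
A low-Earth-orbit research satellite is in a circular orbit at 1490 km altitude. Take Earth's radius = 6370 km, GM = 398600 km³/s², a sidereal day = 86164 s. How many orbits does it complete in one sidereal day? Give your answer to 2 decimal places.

12.42

Semi-major axis a = 6370 + 1490 = 7860 km. Period T = 2π√(a³/μ) = 2π√(7860³/398600) = 6935.0 s = 115.58 min.
Orbits per sidereal day = 86164 / 6935.0 = 12.425.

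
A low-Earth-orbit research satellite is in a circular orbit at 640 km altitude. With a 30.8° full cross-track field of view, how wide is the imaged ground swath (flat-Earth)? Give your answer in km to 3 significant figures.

353 km

Half-angle = 30.8°/2 = 15.4°.
Swath width ≈ 2h·tan(θ/2) = 2 × 640 × tan(15.4°) = 352.6 km.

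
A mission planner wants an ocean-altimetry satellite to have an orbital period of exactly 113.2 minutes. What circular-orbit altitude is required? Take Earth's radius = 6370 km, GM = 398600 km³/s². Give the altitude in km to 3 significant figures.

T = 113.2 min = 6792.0 s.
From T = 2π√(a³/μ): a = (μ T²/4π²)^(1/3) = (398600 × 6792.0² / 4π²)^(1/3) = 7752 km.
Altitude h = a − R = 7752 − 6370 = 1382 km.

1380 km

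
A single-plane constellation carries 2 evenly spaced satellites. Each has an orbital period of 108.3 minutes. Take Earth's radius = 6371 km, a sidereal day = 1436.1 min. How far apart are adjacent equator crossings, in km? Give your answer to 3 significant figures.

1510 km

T = 108.3 min = 6498.0 s.
Single-satellite node shift = (6498.0/86166) × 360° = 27.15°.
With 2 satellites evenly phased, successive equator crossings are 27.15/2 = 13.574° apart.
That is 13.574 × 111.2 = 1509 km at the equator.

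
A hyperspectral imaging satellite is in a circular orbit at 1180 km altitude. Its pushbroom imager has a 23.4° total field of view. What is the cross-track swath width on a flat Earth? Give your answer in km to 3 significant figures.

Half-angle = 23.4°/2 = 11.7°.
Swath width ≈ 2h·tan(θ/2) = 2 × 1180 × tan(11.7°) = 488.7 km.

489 km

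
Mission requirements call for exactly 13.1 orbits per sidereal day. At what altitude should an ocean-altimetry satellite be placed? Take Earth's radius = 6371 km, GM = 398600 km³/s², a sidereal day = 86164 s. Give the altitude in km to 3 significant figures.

Required period T = 86164 / 13.1 = 6577.4 s.
From T = 2π√(a³/μ): a = (μ T²/4π²)^(1/3) = (398600 × 6577.4² / 4π²)^(1/3) = 7587 km.
Altitude h = a − R = 7587 − 6371 = 1216 km.

1220 km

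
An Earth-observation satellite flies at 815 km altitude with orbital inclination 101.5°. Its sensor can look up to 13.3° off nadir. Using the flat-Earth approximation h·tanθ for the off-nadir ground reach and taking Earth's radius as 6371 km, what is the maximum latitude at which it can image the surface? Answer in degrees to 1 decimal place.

Retrograde orbit: the ground track reaches ±(180° − i) = ±(180 − 101.5) = ±78.5°.
Sensor half-swath on the ground ≈ 815·tan(13.3°) = 193 km = 1.73° of latitude.
Maximum observable latitude ≈ 78.5 + 1.73 = 80.2°.

80.2°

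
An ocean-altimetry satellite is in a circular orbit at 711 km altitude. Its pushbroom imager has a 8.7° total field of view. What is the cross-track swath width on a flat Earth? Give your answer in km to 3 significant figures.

Half-angle = 8.7°/2 = 4.35°.
Swath width ≈ 2h·tan(θ/2) = 2 × 711 × tan(4.35°) = 108.2 km.

108 km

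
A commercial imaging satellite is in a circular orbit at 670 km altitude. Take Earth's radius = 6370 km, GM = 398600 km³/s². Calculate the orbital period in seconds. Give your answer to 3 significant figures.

Semi-major axis a = 6370 + 670 = 7040 km. Period T = 2π√(a³/μ) = 2π√(7040³/398600) = 5878.5 s = 97.98 min.

5880 seconds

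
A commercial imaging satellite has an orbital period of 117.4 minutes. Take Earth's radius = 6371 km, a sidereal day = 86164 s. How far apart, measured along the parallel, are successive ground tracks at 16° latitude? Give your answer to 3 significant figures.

T = 117.4 min = 7044.0 s.
Node shift per orbit = (7044.0/86164) × 360° = 29.43°.
Equatorial spacing = 29.43 × 111.2 km/° = 3273 km.
At 16° latitude, spacing = 3273 × cos(16°) = 3146 km.

3150 km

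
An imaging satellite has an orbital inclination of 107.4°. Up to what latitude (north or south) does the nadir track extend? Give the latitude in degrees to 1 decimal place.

72.6°

Retrograde orbit: the ground track reaches ±(180° − i) = ±(180 − 107.4) = ±72.6°.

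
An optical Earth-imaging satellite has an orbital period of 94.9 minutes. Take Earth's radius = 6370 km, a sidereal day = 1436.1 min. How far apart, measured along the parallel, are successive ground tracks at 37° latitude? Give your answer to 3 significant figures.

T = 94.9 min = 5694.0 s.
Node shift per orbit = (5694.0/86166) × 360° = 23.79°.
Equatorial spacing = 23.79 × 111.2 km/° = 2645 km.
At 37° latitude, spacing = 2645 × cos(37°) = 2112 km.

2110 km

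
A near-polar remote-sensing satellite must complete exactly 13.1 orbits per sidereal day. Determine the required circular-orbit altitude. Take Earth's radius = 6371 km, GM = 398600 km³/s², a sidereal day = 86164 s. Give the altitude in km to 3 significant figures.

1220 km

Required period T = 86164 / 13.1 = 6577.4 s.
From T = 2π√(a³/μ): a = (μ T²/4π²)^(1/3) = (398600 × 6577.4² / 4π²)^(1/3) = 7587 km.
Altitude h = a − R = 7587 − 6371 = 1216 km.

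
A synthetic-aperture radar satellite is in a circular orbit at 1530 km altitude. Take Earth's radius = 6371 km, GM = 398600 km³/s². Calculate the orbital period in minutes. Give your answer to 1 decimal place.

116.5 min

Semi-major axis a = 6371 + 1530 = 7901 km. Period T = 2π√(a³/μ) = 2π√(7901³/398600) = 6989.3 s = 116.49 min.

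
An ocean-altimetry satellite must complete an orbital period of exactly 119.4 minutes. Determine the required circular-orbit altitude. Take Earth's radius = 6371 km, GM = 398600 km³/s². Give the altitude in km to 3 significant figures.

1660 km

T = 119.4 min = 7164.0 s.
From T = 2π√(a³/μ): a = (μ T²/4π²)^(1/3) = (398600 × 7164.0² / 4π²)^(1/3) = 8032 km.
Altitude h = a − R = 8032 − 6371 = 1661 km.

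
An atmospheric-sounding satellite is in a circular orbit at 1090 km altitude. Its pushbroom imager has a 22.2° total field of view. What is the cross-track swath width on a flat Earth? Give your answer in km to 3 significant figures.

Half-angle = 22.2°/2 = 11.1°.
Swath width ≈ 2h·tan(θ/2) = 2 × 1090 × tan(11.1°) = 427.7 km.

428 km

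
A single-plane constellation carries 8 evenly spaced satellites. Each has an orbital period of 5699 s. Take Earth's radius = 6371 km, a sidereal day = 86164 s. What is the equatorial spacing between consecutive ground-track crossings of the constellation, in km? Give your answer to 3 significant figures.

Single-satellite node shift = (5699.0/86164) × 360° = 23.81°.
With 8 satellites evenly phased, successive equator crossings are 23.81/8 = 2.976° apart.
That is 2.976 × 111.2 = 331 km at the equator.

331 km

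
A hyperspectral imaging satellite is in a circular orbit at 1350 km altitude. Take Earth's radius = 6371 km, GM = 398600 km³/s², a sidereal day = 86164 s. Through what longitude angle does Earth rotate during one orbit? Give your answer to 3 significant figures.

Semi-major axis a = 6371 + 1350 = 7721 km. Period T = 2π√(a³/μ) = 2π√(7721³/398600) = 6751.8 s = 112.53 min.
During one orbit Earth rotates (6751.8 / 86164) × 360° = 28.21°.

28.2°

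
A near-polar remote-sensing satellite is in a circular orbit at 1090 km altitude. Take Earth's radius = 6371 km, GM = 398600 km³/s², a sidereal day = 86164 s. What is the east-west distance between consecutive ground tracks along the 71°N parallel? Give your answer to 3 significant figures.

970 km

Semi-major axis a = 6371 + 1090 = 7461 km. Period T = 2π√(a³/μ) = 2π√(7461³/398600) = 6413.7 s = 106.89 min.
Node shift per orbit = (6413.7/86164) × 360° = 26.80°.
Equatorial spacing = 26.80 × 111.2 km/° = 2980 km.
At 71° latitude, spacing = 2980 × cos(71°) = 970 km.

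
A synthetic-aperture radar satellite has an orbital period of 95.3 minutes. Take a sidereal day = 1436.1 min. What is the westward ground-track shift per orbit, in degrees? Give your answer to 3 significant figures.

23.9°

T = 95.3 min = 5718.0 s.
During one orbit Earth rotates (5718.0 / 86166) × 360° = 23.89°.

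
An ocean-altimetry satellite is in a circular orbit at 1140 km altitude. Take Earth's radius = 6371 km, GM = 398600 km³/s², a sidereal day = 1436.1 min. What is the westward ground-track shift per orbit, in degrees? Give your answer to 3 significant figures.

27.1°

Semi-major axis a = 6371 + 1140 = 7511 km. Period T = 2π√(a³/μ) = 2π√(7511³/398600) = 6478.3 s = 107.97 min.
During one orbit Earth rotates (6478.3 / 86166) × 360° = 27.07°.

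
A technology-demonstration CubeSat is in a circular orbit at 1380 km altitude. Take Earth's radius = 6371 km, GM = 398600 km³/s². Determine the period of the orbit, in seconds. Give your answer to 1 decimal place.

6791.2 seconds

Semi-major axis a = 6371 + 1380 = 7751 km. Period T = 2π√(a³/μ) = 2π√(7751³/398600) = 6791.2 s = 113.19 min.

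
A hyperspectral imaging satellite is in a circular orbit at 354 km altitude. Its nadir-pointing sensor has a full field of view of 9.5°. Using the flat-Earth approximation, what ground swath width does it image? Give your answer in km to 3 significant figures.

58.8 km

Half-angle = 9.5°/2 = 4.75°.
Swath width ≈ 2h·tan(θ/2) = 2 × 354 × tan(4.75°) = 58.8 km.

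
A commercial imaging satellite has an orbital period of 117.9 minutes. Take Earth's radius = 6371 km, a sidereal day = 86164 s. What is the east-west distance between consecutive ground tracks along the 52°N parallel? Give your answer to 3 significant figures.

T = 117.9 min = 7074.0 s.
Node shift per orbit = (7074.0/86164) × 360° = 29.56°.
Equatorial spacing = 29.56 × 111.2 km/° = 3286 km.
At 52° latitude, spacing = 3286 × cos(52°) = 2023 km.

2020 km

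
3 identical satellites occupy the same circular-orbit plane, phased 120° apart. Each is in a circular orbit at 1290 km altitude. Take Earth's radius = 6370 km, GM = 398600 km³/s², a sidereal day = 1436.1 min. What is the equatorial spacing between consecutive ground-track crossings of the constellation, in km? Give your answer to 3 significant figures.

Semi-major axis a = 6370 + 1290 = 7660 km. Period T = 2π√(a³/μ) = 2π√(7660³/398600) = 6672.0 s = 111.20 min.
Single-satellite node shift = (6672.0/86166) × 360° = 27.88°.
With 3 satellites evenly phased, successive equator crossings are 27.88/3 = 9.292° apart.
That is 9.292 × 111.2 = 1033 km at the equator.

1030 km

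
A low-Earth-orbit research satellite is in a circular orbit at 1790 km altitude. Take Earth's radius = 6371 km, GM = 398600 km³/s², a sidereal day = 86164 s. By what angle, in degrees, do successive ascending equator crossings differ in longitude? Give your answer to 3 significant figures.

Semi-major axis a = 6371 + 1790 = 8161 km. Period T = 2π√(a³/μ) = 2π√(8161³/398600) = 7337.1 s = 122.29 min.
During one orbit Earth rotates (7337.1 / 86164) × 360° = 30.66°.

30.7°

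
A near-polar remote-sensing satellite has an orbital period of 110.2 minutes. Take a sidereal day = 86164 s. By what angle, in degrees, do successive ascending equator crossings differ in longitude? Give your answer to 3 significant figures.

T = 110.2 min = 6612.0 s.
During one orbit Earth rotates (6612.0 / 86164) × 360° = 27.63°.

27.6°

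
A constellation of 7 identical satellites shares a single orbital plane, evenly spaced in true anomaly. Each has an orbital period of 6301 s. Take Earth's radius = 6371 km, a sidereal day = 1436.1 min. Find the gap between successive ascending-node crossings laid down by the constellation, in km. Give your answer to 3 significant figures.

Single-satellite node shift = (6301.0/86166) × 360° = 26.33°.
With 7 satellites evenly phased, successive equator crossings are 26.33/7 = 3.761° apart.
That is 3.761 × 111.2 = 418 km at the equator.

418 km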